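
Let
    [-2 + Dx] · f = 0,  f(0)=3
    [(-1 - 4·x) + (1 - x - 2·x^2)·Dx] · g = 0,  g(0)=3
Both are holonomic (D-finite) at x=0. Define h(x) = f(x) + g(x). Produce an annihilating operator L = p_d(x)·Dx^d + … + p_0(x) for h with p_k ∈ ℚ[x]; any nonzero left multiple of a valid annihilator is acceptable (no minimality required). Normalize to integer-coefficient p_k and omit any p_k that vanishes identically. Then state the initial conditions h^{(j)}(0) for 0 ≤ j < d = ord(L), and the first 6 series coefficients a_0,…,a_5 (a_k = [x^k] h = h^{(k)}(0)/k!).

L = (8 + 12·x + 72·x^2 + 32·x^3) + (-2 - 20·x - 36·x^2 + 16·x^3 + 16·x^4)·Dx + (-1 + 7·x - 16·x^3 - 8·x^4)·Dx^2  (order 2).
h: a_k = 6, 9, 15, 19, 35, 319/5, …
ICs: h(0) = 6, h′(0) = 9.

f: a_k = 3, 6, 6, 4, 2, 4/5, …
g: a_k = 3, 3, 9, 15, 33, 63, …
f+g: L₀ = lclm(L_f,L_g), ord ≤ 1+1.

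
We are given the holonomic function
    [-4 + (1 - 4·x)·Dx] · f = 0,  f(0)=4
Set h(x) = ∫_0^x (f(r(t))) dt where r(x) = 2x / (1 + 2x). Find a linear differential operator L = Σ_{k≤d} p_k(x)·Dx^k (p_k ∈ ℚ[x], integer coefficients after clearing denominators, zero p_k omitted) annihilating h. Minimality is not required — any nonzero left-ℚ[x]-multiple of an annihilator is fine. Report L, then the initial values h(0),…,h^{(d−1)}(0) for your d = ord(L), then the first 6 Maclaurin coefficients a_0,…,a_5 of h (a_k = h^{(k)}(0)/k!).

f: a_k = 4, 16, 64, 256, 1024, 4096, …
L₀ from L_f via x↦r, Dx↦r'^{-1}Dx.
∫: right-multiply L₀ by Dx.
L = 8·Dx + (-1 + 4·x + 12·x^2)·Dx^2  (order 2).
h: a_k = 0, 4, 16, 64, 288, 6912/5, …
ICs: h(0) = 0, h′(0) = 4.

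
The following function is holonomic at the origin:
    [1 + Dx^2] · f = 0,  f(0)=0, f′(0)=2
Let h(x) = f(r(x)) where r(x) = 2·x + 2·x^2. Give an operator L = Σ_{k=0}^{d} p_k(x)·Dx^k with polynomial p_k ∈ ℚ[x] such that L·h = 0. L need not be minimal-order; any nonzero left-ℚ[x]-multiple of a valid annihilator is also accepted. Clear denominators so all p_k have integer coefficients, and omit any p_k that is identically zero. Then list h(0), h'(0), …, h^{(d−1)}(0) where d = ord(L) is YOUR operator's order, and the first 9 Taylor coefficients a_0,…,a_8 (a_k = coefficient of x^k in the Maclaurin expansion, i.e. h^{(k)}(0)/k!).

f: a_k = 0, 2, 0, -1/3, 0, 1/60, 0, -1/2520, 0, …
Substitute x→r, Dx→(1/r')Dx; clear ⇒ L₀.
L = (4 + 24·x + 48·x^2 + 32·x^3) - 2·Dx + (1 + 2·x)·Dx^2  (order 2).
h: a_k = 0, 4, 4, -8/3, -8, -112/15, 0, 1664/315, 224/45, …
ICs: h(0) = 0, h′(0) = 4.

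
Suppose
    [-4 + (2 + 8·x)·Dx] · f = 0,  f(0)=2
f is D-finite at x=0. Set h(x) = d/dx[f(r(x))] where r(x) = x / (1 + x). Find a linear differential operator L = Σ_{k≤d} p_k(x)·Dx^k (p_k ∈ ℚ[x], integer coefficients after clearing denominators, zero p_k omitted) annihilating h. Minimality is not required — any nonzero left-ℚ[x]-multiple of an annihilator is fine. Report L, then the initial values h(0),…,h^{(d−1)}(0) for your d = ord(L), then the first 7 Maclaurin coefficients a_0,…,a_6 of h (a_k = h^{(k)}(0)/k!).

L = (-4 - 10·x) + (-1 - 6·x - 5·x^2)·Dx  (order 1).
h: a_k = 4, -16, 60, -240, 1020, -4512, 20468, …
ICs: h(0) = 4.

f: a_k = 2, 4, -4, 8, -20, 56, -168, …
Substitute x→r, Dx→(1/r')Dx; clear ⇒ L₀.
h₀' ⇒ L via d/dx closure of L₀.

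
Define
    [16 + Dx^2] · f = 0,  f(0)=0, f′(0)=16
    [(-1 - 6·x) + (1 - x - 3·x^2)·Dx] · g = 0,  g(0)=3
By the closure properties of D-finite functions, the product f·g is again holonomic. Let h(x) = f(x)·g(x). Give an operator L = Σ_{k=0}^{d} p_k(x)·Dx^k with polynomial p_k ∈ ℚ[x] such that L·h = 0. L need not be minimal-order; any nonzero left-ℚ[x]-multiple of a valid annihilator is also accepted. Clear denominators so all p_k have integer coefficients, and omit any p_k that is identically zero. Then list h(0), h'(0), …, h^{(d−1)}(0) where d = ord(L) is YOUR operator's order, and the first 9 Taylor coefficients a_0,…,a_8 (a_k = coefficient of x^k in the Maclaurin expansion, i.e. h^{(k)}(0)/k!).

f: a_k = 0, 16, 0, -128/3, 0, 512/15, 0, -4096/315, 0, …
g: a_k = 3, 3, 12, 21, 57, 120, 291, 651, 1524, …
Sym-product of L_f,L_g gives L₀ (≤ ord 2).
L = (-10 + 16·x + 48·x^2) + (2 + 12·x)·Dx + (-1 + x + 3·x^2)·Dx^2  (order 2).
h: a_k = 0, 48, 48, 64, 208, 2512/5, 5632/5, 272432/105, 627248/105, …
ICs: h(0) = 0, h′(0) = 48.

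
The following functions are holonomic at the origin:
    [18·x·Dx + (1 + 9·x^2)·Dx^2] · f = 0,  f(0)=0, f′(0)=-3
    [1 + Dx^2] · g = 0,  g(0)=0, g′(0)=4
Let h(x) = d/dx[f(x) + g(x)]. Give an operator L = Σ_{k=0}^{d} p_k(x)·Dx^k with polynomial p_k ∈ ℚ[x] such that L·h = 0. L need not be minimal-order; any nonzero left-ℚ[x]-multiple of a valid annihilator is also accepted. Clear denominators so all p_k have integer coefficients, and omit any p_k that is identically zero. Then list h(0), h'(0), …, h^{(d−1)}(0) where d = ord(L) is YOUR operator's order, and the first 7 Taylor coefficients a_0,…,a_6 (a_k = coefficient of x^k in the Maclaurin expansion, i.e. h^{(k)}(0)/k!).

f: a_k = 0, -3, 0, 9, 0, -243/5, 0, …
g: a_k = 0, 4, 0, -2/3, 0, 1/30, 0, …
L₀ := lclm(L_f,L_g); ord L₀ ≤ 2+2.
h=h₀': d/dx-closure on L₀ ⇒ L.
L = (-1926·x + 17820·x^3 + 1458·x^5) + (-17 + 351·x^2 + 4617·x^4 + 729·x^6)·Dx + (-1926·x + 17820·x^3 + 1458·x^5)·Dx^2 + (-17 + 351·x^2 + 4617·x^4 + 729·x^6)·Dx^3  (order 3).
h: a_k = 1, 0, 25, 0, -1457/6, 0, 393659/180, …
ICs: h(0) = 1, h′(0) = 0, h′′(0) = 50.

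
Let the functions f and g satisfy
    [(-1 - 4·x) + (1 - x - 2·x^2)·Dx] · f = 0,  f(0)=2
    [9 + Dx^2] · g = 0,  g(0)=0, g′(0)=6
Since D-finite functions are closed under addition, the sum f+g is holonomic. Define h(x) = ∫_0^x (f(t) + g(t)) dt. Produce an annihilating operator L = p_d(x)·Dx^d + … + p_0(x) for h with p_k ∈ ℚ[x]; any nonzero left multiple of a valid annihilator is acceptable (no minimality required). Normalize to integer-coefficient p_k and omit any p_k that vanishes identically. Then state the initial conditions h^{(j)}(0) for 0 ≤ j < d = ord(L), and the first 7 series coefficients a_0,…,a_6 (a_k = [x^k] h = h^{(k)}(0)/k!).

f: a_k = 2, 2, 6, 10, 22, 42, 86, …
g: a_k = 0, 6, 0, -9, 0, 81/20, 0, …
L₀ := lclm(L_f,L_g); ord L₀ ≤ 1+2.
h=∫₀ˣh₀: take L = L₀·Dx.
L = (117 + 486·x + 135·x^2 + 360·x^3 + 540·x^4 + 432·x^5)·Dx + (-45 + 63·x + 81·x^2 - 153·x^3 - 18·x^4 + 324·x^5 + 216·x^6)·Dx^2 + (13 + 54·x + 15·x^2 + 40·x^3 + 60·x^4 + 48·x^5)·Dx^3 + (-5 + 7·x + 9·x^2 - 17·x^3 - 2·x^4 + 36·x^5 + 24·x^6)·Dx^4  (order 4).
h: a_k = 0, 2, 4, 2, 1/4, 22/5, 307/40, …
ICs: h(0) = 0, h′(0) = 2, h′′(0) = 8, h′′′(0) = 12.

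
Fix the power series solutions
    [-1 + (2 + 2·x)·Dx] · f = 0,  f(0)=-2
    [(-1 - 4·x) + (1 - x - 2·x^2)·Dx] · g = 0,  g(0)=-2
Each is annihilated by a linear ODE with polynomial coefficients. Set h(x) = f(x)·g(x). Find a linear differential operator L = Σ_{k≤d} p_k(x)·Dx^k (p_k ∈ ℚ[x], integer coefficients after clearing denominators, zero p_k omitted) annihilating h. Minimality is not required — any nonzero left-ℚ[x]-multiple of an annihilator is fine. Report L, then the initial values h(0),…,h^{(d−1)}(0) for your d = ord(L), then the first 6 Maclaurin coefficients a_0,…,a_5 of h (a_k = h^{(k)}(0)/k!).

L = (3 + 6·x) + (-2 + 2·x + 4·x^2)·Dx  (order 1).
h: a_k = 4, 6, 27/2, 103/4, 1683/32, 6669/64, …
ICs: h(0) = 4.

f: a_k = -2, -1, 1/4, -1/8, 5/64, -7/128, …
g: a_k = -2, -2, -6, -10, -22, -42, …
L₀ := L_f ⊗_s L_g (sym. prod.), ord ≤ 1.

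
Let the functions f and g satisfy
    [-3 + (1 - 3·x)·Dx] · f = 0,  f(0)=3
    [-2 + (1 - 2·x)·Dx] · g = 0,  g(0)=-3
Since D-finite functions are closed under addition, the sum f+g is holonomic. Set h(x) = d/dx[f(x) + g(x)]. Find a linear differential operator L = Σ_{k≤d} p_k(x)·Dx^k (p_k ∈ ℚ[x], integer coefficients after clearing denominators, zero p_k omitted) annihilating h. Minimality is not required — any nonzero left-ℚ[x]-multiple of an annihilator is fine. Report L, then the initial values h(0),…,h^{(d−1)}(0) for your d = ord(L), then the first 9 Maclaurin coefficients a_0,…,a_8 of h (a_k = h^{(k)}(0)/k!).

f: a_k = 3, 9, 27, 81, 243, 729, 2187, 6561, 19683, …
g: a_k = -3, -6, -12, -24, -48, -96, -192, -384, -768, …
L₀ := lclm(L_f,L_g); ord L₀ ≤ 1+1.
h=h₀': d/dx-closure on L₀ ⇒ L.
L = 36 + (-15 + 36·x)·Dx + (1 - 5·x + 6·x^2)·Dx^2  (order 2).
h: a_k = 3, 30, 171, 780, 3165, 11970, 43239, 151320, 517617, …
ICs: h(0) = 3, h′(0) = 30.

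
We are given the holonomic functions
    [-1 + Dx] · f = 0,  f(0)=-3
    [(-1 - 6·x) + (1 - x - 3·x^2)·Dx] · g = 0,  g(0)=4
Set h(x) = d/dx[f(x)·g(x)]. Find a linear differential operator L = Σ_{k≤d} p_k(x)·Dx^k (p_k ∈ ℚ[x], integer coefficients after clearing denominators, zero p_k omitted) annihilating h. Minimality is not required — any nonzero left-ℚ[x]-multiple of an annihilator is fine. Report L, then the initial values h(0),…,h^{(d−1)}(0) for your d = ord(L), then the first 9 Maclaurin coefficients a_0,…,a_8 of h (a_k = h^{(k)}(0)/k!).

f: a_k = -3, -3, -3/2, -1/2, -1/8, -1/40, -1/240, -1/1680, -1/13440, …
g: a_k = 4, 4, 16, 28, 76, 160, 388, 868, 2032, …
f·g: L₀ = L_f ⊗_s L_g, ord ≤ 1·1.
h=h₀': d/dx-closure on L₀ ⇒ L.
L = (11 + 26·x + 31·x^2 - 30·x^3 + 9·x^4) + (-2 - 3·x + 14·x^2 + 12·x^3 - 9·x^4)·Dx  (order 1).
h: a_k = -24, -132, -420, -1354, -3793, -106447/10, -850483/30, -6298165/84, -325413041/1680, …
ICs: h(0) = -24.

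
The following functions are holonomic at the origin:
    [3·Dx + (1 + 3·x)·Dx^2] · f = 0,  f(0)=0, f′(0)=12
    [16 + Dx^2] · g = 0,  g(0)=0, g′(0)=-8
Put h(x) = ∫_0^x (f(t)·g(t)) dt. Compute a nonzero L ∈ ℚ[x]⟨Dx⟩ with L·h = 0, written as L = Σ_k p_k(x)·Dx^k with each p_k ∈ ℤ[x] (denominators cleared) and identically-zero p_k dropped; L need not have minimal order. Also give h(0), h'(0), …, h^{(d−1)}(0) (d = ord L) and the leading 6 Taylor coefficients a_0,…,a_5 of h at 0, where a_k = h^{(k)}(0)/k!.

L = (2272 + 127488·x + 781056·x^2 + 1769472·x^3 + 1327104·x^4)·Dx + (4416 + 50112·x + 165888·x^2 + 165888·x^3)·Dx^2 + (1022 + 19392·x + 102816·x^2 + 221184·x^3 + 165888·x^4)·Dx^3 + (276 + 3132·x + 10368·x^2 + 10368·x^3)·Dx^4 + (55 + 714·x + 3375·x^2 + 6912·x^3 + 5184·x^4)·Dx^5  (order 5).
h: a_k = 0, 0, 0, -32, 36, -32/5, …
ICs: h(0) = 0, h′(0) = 0, h′′(0) = 0, h′′′(0) = -192, h′′′′(0) = 864.

f: a_k = 0, 12, -18, 36, -81, 972/5, …
g: a_k = 0, -8, 0, 64/3, 0, -256/15, …
h₀=f·g: eliminate ⇒ L₀, order ≤ 2·2.
Integrate: L := L₀·Dx.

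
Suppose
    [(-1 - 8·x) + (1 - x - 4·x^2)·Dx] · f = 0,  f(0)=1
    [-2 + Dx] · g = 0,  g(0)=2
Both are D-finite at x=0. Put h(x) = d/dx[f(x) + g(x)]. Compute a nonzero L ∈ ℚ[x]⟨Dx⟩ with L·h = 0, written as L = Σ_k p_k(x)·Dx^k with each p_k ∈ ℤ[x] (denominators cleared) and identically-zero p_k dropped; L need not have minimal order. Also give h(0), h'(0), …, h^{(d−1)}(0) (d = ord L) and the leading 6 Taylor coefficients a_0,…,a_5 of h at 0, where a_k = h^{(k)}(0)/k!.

L = (34 + 452·x + 512·x^2 + 1920·x^3 + 768·x^4) + (-25 - 228·x - 334·x^2 - 864·x^3 + 160·x^4 + 256·x^5)·Dx + (4 + x + 39·x^2 - 48·x^3 - 272·x^4 - 128·x^5)·Dx^2  (order 2).
h: a_k = 5, 18, 35, 364/3, 983/3, 16306/15, …
ICs: h(0) = 5, h′(0) = 18.

f: a_k = 1, 1, 5, 9, 29, 65, …
g: a_k = 2, 4, 4, 8/3, 4/3, 8/15, …
h₀=f+g: left-lcm gives L₀, ord ≤ 2.
Differentiate: ansatz ord ≤ ord L₀ ⇒ L.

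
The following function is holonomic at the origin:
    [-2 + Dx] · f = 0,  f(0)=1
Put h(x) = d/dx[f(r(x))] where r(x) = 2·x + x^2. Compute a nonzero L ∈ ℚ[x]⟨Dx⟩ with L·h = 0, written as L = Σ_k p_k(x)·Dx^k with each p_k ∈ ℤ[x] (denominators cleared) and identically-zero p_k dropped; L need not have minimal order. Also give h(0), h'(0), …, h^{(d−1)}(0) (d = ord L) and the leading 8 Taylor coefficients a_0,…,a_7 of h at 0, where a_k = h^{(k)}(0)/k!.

L = (5 + 8·x + 4·x^2) + (-1 - x)·Dx  (order 1).
h: a_k = 4, 20, 56, 344/3, 568/3, 3992/15, 2960/9, 115088/315, …
ICs: h(0) = 4.

f: a_k = 1, 2, 2, 4/3, 2/3, 4/15, 4/45, 8/315, …
f∘r: x↦r, Dx↦Dx/r' in L_f ⇒ L₀.
h₀' ⇒ L via d/dx closure of L₀.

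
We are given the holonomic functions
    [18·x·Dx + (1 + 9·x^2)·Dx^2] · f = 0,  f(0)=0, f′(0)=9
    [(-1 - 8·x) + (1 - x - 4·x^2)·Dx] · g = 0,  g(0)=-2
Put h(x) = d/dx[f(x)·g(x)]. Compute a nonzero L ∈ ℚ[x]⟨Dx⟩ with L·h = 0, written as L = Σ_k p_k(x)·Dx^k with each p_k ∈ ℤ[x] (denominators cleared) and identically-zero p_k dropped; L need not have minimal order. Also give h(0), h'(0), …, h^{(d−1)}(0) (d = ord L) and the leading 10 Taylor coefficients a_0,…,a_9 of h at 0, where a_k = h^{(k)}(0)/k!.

f: a_k = 0, 9, 0, -27, 0, 729/5, 0, -6561/7, 0, 6561, …
g: a_k = -2, -2, -10, -18, -58, -130, -362, -882, -2330, -5858, …
f·g: L₀ = L_f ⊗_s L_g, ord ≤ 2·1.
Derive L from L₀ (diff closure).
L = (6 + 5022·x^2 + 7776·x^3 + 46656·x^4) + (21 + 186·x + 297·x^2 + 1710·x^3 + 7776·x^4 + 31104·x^5)·Dx + (-4 - 5·x - 119·x^2 + 99·x^3 - 315·x^4 + 1296·x^5 + 3888·x^6)·Dx^2  (order 2).
h: a_k = -18, -36, -108, -432, -2718, -29268/5, -8928, -1449792/35, -7371486/35, -3087900/7, …
ICs: h(0) = -18, h′(0) = -36.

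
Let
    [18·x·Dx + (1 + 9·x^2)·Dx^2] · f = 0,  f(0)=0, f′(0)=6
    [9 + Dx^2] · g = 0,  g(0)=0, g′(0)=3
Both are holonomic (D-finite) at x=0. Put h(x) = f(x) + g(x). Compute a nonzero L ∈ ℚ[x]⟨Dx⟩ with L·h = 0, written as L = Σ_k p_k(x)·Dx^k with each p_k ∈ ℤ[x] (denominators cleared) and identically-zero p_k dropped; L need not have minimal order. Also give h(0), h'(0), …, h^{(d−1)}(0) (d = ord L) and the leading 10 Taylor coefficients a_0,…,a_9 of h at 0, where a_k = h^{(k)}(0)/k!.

f: a_k = 0, 6, 0, -18, 0, 486/5, 0, -4374/7, 0, 4374, …
g: a_k = 0, 3, 0, -9/2, 0, 81/40, 0, -243/560, 0, 243/4480, …
L₀ := lclm(L_f,L_g); ord L₀ ≤ 2+2.
L = (-1782·x + 20412·x^3 + 13122·x^5)·Dx + (-9 + 567·x^2 + 6561·x^4 + 6561·x^6)·Dx^2 + (-198·x + 2268·x^3 + 1458·x^5)·Dx^3 + (-1 + 63·x^2 + 729·x^4 + 729·x^6)·Dx^4  (order 4).
h: a_k = 0, 9, 0, -45/2, 0, 3969/40, 0, -350163/560, 0, 19595763/4480, …
ICs: h(0) = 0, h′(0) = 9, h′′(0) = 0, h′′′(0) = -135.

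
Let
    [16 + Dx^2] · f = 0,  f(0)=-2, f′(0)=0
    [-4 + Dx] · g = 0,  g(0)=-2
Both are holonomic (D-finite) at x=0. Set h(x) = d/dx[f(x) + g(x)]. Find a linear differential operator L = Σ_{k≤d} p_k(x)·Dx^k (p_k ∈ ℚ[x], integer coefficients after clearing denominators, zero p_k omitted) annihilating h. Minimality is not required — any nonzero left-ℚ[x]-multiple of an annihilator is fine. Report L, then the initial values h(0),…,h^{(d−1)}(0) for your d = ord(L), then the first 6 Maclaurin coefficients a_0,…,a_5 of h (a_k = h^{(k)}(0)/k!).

f: a_k = -2, 0, 16, 0, -64/3, 0, …
g: a_k = -2, -8, -16, -64/3, -64/3, -256/15, …
h₀=f+g: left-lcm gives L₀, ord ≤ 3.
Differentiate: ansatz ord ≤ ord L₀ ⇒ L.
L = 64 - 16·Dx + 4·Dx^2 - Dx^3  (order 3).
h: a_k = -8, 0, -64, -512/3, -256/3, 0, …
ICs: h(0) = -8, h′(0) = 0, h′′(0) = -128.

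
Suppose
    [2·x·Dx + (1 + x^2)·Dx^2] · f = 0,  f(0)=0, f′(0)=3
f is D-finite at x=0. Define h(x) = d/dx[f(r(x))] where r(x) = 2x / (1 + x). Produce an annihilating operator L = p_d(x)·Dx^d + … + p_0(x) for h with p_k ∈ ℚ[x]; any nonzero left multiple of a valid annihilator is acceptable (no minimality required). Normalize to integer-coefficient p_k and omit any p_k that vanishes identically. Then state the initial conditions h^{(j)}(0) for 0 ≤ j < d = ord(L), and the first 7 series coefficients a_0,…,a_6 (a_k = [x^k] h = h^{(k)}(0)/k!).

f: a_k = 0, 3, 0, -1, 0, 3/5, 0, …
h₀=f(r): pull back L_f along r ⇒ L₀.
h=h₀': d/dx-closure on L₀ ⇒ L.
L = (2 + 10·x) + (1 + 2·x + 5·x^2)·Dx  (order 1).
h: a_k = 6, -12, -6, 72, -114, -132, 834, …
ICs: h(0) = 6.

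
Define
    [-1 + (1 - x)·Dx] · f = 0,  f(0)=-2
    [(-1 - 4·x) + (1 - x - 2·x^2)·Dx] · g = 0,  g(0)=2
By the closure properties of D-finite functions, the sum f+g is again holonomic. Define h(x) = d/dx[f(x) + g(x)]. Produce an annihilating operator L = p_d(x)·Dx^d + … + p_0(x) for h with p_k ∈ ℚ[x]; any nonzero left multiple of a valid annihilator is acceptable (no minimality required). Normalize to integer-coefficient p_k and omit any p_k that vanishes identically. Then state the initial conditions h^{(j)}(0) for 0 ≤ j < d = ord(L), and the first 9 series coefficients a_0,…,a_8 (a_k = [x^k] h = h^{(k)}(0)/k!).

L = (-6 - 48·x - 96·x^3 + 24·x^4) + (6 + 18·x - 12·x^2 + 24·x^3 - 90·x^4 + 24·x^5)·Dx + (-1 + 2·x - 5·x^2 + 12·x^3 + 2·x^4 - 14·x^5 + 4·x^6)·Dx^2  (order 2).
h: a_k = 0, 8, 24, 80, 200, 504, 1176, 2720, 6120, …
ICs: h(0) = 0, h′(0) = 8.

f: a_k = -2, -2, -2, -2, -2, -2, -2, -2, -2, …
g: a_k = 2, 2, 6, 10, 22, 42, 86, 170, 342, …
L₀ := lclm(L_f,L_g); ord L₀ ≤ 1+1.
Derive L from L₀ (diff closure).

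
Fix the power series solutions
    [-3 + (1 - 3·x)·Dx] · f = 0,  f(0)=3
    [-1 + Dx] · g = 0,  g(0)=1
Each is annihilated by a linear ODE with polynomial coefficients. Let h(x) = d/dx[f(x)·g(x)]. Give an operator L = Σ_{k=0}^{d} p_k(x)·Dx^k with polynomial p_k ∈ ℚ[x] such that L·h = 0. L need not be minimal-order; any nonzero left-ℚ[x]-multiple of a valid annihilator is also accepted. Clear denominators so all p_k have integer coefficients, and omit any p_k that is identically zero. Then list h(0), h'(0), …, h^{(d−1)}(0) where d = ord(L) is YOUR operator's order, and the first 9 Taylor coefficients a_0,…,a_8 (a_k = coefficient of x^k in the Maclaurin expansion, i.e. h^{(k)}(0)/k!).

L = (25 - 24·x + 9·x^2) + (-4 + 15·x - 9·x^2)·Dx  (order 1).
h: a_k = 12, 75, 339, 2713/2, 5087, 732529/40, 1538311/24, 369194641/1680, 2492063827/3360, …
ICs: h(0) = 12.

f: a_k = 3, 9, 27, 81, 243, 729, 2187, 6561, 19683, …
g: a_k = 1, 1, 1/2, 1/6, 1/24, 1/120, 1/720, 1/5040, 1/40320, …
L₀ := L_f ⊗_s L_g (sym. prod.), ord ≤ 1.
Derive L from L₀ (diff closure).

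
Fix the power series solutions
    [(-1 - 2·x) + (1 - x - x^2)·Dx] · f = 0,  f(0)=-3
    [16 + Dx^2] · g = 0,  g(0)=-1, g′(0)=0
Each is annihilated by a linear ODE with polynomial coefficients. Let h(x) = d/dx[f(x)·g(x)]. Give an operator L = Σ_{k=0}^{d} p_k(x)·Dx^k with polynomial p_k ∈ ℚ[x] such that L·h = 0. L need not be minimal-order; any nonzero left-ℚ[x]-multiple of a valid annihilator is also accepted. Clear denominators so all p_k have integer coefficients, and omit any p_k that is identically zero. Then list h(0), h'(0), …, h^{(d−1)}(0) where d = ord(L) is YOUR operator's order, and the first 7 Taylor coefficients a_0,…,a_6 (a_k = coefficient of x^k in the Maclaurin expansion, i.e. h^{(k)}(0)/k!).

f: a_k = -3, -3, -6, -9, -15, -24, -39, …
g: a_k = -1, 0, 8, 0, -32/3, 0, 256/45, …
f·g: L₀ = L_f ⊗_s L_g, ord ≤ 1·2.
Derive L from L₀ (diff closure).
L = (54 - 256·x - 128·x^2 + 256·x^3 + 128·x^4) + (-13 - 10·x + 48·x^2 + 32·x^3)·Dx + (7 - 15·x - 7·x^2 + 16·x^3 + 8·x^4)·Dx^2  (order 2).
h: a_k = 3, -36, -45, -4, -80, -1022/5, -5257/15, …
ICs: h(0) = 3, h′(0) = -36.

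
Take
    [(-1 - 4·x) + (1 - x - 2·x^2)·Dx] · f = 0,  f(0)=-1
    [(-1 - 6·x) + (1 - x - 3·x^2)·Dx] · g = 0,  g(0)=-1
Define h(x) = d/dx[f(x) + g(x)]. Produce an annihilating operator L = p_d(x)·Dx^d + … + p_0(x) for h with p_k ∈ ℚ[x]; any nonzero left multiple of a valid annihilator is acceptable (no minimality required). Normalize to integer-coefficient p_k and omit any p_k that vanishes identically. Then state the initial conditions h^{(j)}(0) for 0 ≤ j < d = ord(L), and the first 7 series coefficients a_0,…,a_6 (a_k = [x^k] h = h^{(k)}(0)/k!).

f: a_k = -1, -1, -3, -5, -11, -21, -43, …
g: a_k = -1, -1, -4, -7, -19, -40, -97, …
f+g: L₀ = lclm(L_f,L_g), ord ≤ 1+1.
Differentiate: ansatz ord ≤ ord L₀ ⇒ L.
L = (-6 - 264·x - 360·x^2 - 1176·x^3 - 2406·x^4 - 3600·x^5 + 1296·x^6) + (6 + 54·x + 114·x^2 + 96·x^3 + 27·x^4 - 2334·x^5 - 1872·x^6 + 864·x^7)·Dx + (-1 + 2·x - 11·x^2 - 18·x^3 + 158·x^4 + 61·x^5 - 377·x^6 - 168·x^7 + 108·x^8)·Dx^2  (order 2).
h: a_k = -2, -14, -36, -120, -305, -840, -2114, …
ICs: h(0) = -2, h′(0) = -14.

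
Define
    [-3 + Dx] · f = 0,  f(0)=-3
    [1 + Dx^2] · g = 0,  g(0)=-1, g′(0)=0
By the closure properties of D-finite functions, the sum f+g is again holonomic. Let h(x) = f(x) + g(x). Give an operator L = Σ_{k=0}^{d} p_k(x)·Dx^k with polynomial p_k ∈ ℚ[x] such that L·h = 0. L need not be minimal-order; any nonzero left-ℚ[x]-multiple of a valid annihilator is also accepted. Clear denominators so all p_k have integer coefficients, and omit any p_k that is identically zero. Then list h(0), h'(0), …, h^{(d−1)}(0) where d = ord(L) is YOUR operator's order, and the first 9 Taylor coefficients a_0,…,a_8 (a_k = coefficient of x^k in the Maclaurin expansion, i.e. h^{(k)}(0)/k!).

f: a_k = -3, -9, -27/2, -27/2, -81/8, -243/40, -243/80, -729/560, -2187/4480, …
g: a_k = -1, 0, 1/2, 0, -1/24, 0, 1/720, 0, -1/40320, …
Weyl lclm of L_f,L_g ⇒ L₀ (ord ≤ 3).
L = -3 + Dx - 3·Dx^2 + Dx^3  (order 3).
h: a_k = -4, -9, -13, -27/2, -61/6, -243/40, -1093/360, -729/560, -703/1440, …
ICs: h(0) = -4, h′(0) = -9, h′′(0) = -26.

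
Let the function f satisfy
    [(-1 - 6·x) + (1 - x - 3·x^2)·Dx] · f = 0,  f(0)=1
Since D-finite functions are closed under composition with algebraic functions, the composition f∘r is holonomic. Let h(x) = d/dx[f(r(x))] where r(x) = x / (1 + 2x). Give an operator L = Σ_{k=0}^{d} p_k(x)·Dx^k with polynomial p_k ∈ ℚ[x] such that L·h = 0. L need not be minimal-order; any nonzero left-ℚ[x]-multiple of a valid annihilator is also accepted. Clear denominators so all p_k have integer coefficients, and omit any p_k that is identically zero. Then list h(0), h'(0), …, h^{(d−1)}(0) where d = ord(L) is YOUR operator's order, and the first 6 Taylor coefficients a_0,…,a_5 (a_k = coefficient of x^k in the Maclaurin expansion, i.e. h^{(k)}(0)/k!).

f: a_k = 1, 1, 4, 7, 19, 40, …
Substitute x→r, Dx→(1/r')Dx; clear ⇒ L₀.
h=h₀': d/dx-closure on L₀ ⇒ L.
L = (4 + 6·x + 30·x^2 + 32·x^3) + (-1 - 13·x - 45·x^2 - 38·x^3 + 16·x^4)·Dx  (order 1).
h: a_k = 1, 4, -15, 68, -280, 1110, …
ICs: h(0) = 1.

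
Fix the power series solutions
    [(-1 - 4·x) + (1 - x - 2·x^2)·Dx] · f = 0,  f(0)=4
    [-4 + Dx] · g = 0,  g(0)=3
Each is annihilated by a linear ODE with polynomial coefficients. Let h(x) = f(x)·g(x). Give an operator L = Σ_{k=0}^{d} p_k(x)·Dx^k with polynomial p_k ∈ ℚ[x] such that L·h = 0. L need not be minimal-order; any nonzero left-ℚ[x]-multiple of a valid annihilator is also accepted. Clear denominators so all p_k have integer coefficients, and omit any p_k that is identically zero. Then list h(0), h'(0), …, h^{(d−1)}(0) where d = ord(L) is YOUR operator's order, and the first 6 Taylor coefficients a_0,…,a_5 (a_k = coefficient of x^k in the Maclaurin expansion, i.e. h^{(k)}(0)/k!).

f: a_k = 4, 4, 12, 20, 44, 84, …
g: a_k = 3, 12, 24, 32, 32, 128/5, …
f·g: L₀ = L_f ⊗_s L_g, ord ≤ 1·1.
L = (5 - 8·x^2) + (-1 + x + 2·x^2)·Dx  (order 1).
h: a_k = 12, 60, 180, 428, 916, 9372/5, …
ICs: h(0) = 12.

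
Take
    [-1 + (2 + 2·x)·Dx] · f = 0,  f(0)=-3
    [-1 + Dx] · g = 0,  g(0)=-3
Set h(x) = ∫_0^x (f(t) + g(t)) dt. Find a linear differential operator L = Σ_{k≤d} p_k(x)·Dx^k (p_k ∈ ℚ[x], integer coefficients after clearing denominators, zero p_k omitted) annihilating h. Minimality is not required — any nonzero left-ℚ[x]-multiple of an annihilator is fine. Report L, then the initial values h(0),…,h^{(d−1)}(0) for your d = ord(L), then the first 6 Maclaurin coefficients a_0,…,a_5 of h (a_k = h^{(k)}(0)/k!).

L = (3 + 2·x)·Dx + (-5 - 8·x - 4·x^2)·Dx^2 + (2 + 6·x + 4·x^2)·Dx^3  (order 3).
h: a_k = 0, -6, -9/4, -3/8, -11/64, -1/640, …
ICs: h(0) = 0, h′(0) = -6, h′′(0) = -9/2.

f: a_k = -3, -3/2, 3/8, -3/16, 15/128, -21/256, …
g: a_k = -3, -3, -3/2, -1/2, -1/8, -1/40, …
h₀=f+g: left-lcm gives L₀, ord ≤ 2.
∫: right-multiply L₀ by Dx.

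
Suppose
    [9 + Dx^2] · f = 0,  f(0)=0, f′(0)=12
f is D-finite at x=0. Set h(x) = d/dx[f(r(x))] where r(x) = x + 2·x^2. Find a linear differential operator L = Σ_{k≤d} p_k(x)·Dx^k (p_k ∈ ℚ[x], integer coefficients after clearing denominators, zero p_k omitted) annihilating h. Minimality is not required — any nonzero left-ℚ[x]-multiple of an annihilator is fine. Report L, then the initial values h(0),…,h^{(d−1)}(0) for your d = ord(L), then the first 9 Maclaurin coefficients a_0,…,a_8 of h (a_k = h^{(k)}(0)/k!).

f: a_k = 0, 12, 0, -18, 0, 81/10, 0, -243/140, 0, …
L₀ from L_f via x↦r, Dx↦r'^{-1}Dx.
h₀' ⇒ L via d/dx closure of L₀.
L = (57 + 144·x + 864·x^2 + 2304·x^3 + 2304·x^4) + (-12 - 48·x)·Dx + (1 + 8·x + 16·x^2)·Dx^2  (order 2).
h: a_k = 12, 48, -54, -432, -2079/2, -378, 45117/20, 24948/5, 5064363/1120, …
ICs: h(0) = 12, h′(0) = 48.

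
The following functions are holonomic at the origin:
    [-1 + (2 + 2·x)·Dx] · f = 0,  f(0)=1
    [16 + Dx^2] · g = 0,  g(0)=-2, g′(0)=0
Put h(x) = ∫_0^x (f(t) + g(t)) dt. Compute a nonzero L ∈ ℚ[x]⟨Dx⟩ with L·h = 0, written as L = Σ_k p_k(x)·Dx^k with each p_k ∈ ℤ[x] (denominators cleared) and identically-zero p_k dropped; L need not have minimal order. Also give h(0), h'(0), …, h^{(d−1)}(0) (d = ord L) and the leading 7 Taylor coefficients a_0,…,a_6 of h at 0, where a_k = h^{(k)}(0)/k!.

L = (-1072 - 2048·x - 1024·x^2)·Dx + (2016 + 6112·x + 6144·x^2 + 2048·x^3)·Dx^2 + (-67 - 128·x - 64·x^2)·Dx^3 + (126 + 382·x + 384·x^2 + 128·x^3)·Dx^4  (order 4).
h: a_k = 0, -1, 1/4, 127/24, 1/64, -8207/1920, 7/1536, …
ICs: h(0) = 0, h′(0) = -1, h′′(0) = 1/2, h′′′(0) = 127/4.

f: a_k = 1, 1/2, -1/8, 1/16, -5/128, 7/256, -21/1024, …
g: a_k = -2, 0, 16, 0, -64/3, 0, 512/45, …
f+g: L₀ = lclm(L_f,L_g), ord ≤ 1+2.
Integrate: L := L₀·Dx.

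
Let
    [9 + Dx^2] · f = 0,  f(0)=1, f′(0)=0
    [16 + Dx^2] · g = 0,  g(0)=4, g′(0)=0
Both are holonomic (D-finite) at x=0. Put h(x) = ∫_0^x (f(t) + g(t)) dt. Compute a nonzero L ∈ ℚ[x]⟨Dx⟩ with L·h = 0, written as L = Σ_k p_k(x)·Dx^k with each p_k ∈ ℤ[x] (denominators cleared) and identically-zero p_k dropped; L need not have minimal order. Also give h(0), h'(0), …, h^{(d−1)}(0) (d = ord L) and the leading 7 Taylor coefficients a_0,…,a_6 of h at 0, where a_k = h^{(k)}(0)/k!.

L = 144·Dx + 25·Dx^3 + Dx^5  (order 5).
h: a_k = 0, 5, 0, -73/6, 0, 221/24, 0, …
ICs: h(0) = 0, h′(0) = 5, h′′(0) = 0, h′′′(0) = -73, h′′′′(0) = 0.

f: a_k = 1, 0, -9/2, 0, 27/8, 0, -81/80, …
g: a_k = 4, 0, -32, 0, 128/3, 0, -1024/45, …
Weyl lclm of L_f,L_g ⇒ L₀ (ord ≤ 4).
h=∫₀ˣh₀: take L = L₀·Dx.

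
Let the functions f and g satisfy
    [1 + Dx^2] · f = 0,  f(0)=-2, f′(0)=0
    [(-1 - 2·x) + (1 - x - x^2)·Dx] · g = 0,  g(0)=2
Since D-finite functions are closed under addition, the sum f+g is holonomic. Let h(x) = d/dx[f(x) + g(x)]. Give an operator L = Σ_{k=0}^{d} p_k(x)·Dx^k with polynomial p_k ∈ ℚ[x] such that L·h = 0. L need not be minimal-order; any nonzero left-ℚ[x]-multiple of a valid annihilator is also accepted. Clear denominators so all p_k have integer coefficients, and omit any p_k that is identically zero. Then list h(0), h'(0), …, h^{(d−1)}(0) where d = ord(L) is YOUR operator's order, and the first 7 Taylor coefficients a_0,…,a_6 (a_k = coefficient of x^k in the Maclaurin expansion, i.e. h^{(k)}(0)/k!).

f: a_k = -2, 0, 1, 0, -1/12, 0, 1/360, …
g: a_k = 2, 2, 4, 6, 10, 16, 26, …
Sum ⇒ L₀ = lclm(L_f,L_g) in ℚ(x)⟨Dx⟩.
h=h₀': d/dx-closure on L₀ ⇒ L.
L = (124 + 358·x + 470·x^2 + 230·x^3 + 130·x^4 + 18·x^5 + 6·x^6) + (-19 - 29·x + 36·x^2 + 55·x^3 + 50·x^4 + 27·x^5 + 7·x^6 + 2·x^7)·Dx + (124 + 358·x + 470·x^2 + 230·x^3 + 130·x^4 + 18·x^5 + 6·x^6)·Dx^2 + (-19 - 29·x + 36·x^2 + 55·x^3 + 50·x^4 + 27·x^5 + 7·x^6 + 2·x^7)·Dx^3  (order 3).
h: a_k = 2, 10, 18, 119/3, 80, 9361/60, 294, …
ICs: h(0) = 2, h′(0) = 10, h′′(0) = 36.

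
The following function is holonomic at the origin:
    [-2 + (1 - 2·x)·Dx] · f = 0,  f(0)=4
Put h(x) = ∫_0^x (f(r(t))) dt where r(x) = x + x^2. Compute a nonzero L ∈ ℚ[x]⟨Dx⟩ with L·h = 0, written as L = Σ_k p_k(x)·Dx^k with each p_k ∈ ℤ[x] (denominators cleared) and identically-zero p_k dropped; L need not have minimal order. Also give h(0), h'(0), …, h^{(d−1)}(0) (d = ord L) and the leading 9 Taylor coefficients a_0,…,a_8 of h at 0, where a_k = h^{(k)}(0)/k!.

L = (2 + 4·x)·Dx + (-1 + 2·x + 2·x^2)·Dx^2  (order 2).
h: a_k = 0, 4, 4, 8, 16, 176/5, 80, 1312/7, 448, …
ICs: h(0) = 0, h′(0) = 4.

f: a_k = 4, 8, 16, 32, 64, 128, 256, 512, 1024, …
L₀ from L_f via x↦r, Dx↦r'^{-1}Dx.
∫: right-multiply L₀ by Dx.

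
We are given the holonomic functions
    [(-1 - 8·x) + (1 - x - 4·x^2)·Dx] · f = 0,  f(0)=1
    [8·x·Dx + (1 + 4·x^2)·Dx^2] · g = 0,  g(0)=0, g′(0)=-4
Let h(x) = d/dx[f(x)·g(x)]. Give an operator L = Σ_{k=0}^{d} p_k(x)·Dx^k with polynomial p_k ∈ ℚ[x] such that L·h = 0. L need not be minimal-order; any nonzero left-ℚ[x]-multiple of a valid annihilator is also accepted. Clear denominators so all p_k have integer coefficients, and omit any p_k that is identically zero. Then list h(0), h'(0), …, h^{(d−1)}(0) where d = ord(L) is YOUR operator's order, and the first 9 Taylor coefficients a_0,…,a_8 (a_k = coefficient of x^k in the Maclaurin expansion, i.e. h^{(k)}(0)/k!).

L = (14 + 408·x^2 + 384·x^3 + 2304·x^4) + (4 + 34·x + 48·x^2 + 280·x^3 + 384·x^4 + 1536·x^5)·Dx + (-1 - 11·x^2 + 16·x^3 + 20·x^4 + 64·x^5 + 192·x^6)·Dx^2  (order 2).
h: a_k = -4, -8, -44, -368/3, -1532/3, -6744/5, -12532/3, -1256608/105, -1258988/35, …
ICs: h(0) = -4, h′(0) = -8.

f: a_k = 1, 1, 5, 9, 29, 65, 181, 441, 1165, …
g: a_k = 0, -4, 0, 16/3, 0, -64/5, 0, 256/7, 0, …
Sym-product of L_f,L_g gives L₀ (≤ ord 2).
Differentiate: ansatz ord ≤ ord L₀ ⇒ L.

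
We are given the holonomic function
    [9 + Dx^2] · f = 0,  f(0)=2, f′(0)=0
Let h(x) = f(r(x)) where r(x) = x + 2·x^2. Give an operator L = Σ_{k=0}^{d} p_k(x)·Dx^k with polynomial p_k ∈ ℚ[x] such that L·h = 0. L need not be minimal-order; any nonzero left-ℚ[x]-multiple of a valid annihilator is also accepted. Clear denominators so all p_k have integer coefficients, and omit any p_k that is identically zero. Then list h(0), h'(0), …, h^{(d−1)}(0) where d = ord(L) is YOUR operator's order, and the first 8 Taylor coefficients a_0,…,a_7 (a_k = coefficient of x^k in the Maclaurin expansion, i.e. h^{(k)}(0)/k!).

f: a_k = 2, 0, -9, 0, 27/4, 0, -81/40, 0, …
L₀ from L_f via x↦r, Dx↦r'^{-1}Dx.
L = (9 + 108·x + 432·x^2 + 576·x^3) - 4·Dx + (1 + 4·x)·Dx^2  (order 2).
h: a_k = 2, 0, -9, -36, -117/4, 54, 6399/40, 1917/10, …
ICs: h(0) = 2, h′(0) = 0.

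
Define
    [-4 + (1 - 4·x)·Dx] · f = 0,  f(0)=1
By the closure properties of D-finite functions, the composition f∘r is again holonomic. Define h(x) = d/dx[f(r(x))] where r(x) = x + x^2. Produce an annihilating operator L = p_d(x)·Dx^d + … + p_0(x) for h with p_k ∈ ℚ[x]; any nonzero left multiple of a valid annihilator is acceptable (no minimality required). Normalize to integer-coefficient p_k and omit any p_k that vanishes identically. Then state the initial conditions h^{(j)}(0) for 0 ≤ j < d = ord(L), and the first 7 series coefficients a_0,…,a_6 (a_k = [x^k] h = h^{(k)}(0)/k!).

f: a_k = 1, 4, 16, 64, 256, 1024, 4096, …
h₀=f(r): pull back L_f along r ⇒ L₀.
h=h₀': d/dx-closure on L₀ ⇒ L.
L = (10 + 24·x + 24·x^2) + (-1 + 2·x + 12·x^2 + 8·x^3)·Dx  (order 1).
h: a_k = 4, 40, 288, 1856, 11200, 64896, 365568, …
ICs: h(0) = 4.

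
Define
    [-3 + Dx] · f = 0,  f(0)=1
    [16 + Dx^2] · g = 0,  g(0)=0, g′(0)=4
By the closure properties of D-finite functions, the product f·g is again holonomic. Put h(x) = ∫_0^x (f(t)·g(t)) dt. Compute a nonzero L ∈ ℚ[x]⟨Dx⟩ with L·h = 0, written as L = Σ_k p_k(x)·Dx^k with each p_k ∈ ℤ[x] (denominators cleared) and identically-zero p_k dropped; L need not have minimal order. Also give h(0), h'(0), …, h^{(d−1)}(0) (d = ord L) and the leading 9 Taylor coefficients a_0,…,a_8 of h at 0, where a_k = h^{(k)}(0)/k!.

L = 25·Dx - 6·Dx^2 + Dx^3  (order 3).
h: a_k = 0, 0, 2, 4, 11/6, -14/5, -779/180, -143/70, 4031/10080, …
ICs: h(0) = 0, h′(0) = 0, h′′(0) = 4.

f: a_k = 1, 3, 9/2, 9/2, 27/8, 81/40, 81/80, 243/560, 729/4480, …
g: a_k = 0, 4, 0, -32/3, 0, 128/15, 0, -1024/315, 0, …
Sym-product of L_f,L_g gives L₀ (≤ ord 2).
∫: right-multiply L₀ by Dx.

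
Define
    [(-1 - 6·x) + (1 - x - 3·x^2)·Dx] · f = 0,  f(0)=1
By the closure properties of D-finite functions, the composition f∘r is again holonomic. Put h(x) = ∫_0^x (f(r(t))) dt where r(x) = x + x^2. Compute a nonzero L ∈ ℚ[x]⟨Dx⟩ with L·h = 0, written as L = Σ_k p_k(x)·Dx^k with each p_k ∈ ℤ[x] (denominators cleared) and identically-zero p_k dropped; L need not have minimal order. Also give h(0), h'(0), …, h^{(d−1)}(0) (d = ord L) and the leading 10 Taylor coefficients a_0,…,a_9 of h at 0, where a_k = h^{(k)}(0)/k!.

f: a_k = 1, 1, 4, 7, 19, 40, 97, 217, 508, 1159, …
h₀=f(r): pull back L_f along r ⇒ L₀.
h=∫h₀ ⇒ L = L₀·Dx.
L = (1 + 8·x + 18·x^2 + 12·x^3)·Dx + (-1 + x + 4·x^2 + 6·x^3 + 3·x^4)·Dx^2  (order 2).
h: a_k = 0, 1, 1/2, 5/3, 15/4, 44/5, 137/6, 418/7, 1275/8, 3901/9, …
ICs: h(0) = 0, h′(0) = 1.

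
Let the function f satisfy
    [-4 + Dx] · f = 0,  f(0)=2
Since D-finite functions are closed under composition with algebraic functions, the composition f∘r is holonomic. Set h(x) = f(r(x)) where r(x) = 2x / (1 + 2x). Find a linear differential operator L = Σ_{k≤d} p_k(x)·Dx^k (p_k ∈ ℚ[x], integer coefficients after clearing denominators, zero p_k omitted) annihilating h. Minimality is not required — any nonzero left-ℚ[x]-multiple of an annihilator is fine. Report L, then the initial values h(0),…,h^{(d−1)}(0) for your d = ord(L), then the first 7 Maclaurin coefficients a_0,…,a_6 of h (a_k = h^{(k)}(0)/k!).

f: a_k = 2, 8, 16, 64/3, 64/3, 256/15, 512/45, …
Change of var in L_f (x↦r) gives L₀.
L = -8 + (1 + 4·x + 4·x^2)·Dx  (order 1).
h: a_k = 2, 16, 32, -64/3, -128/3, 1792/15, -5632/45, …
ICs: h(0) = 2.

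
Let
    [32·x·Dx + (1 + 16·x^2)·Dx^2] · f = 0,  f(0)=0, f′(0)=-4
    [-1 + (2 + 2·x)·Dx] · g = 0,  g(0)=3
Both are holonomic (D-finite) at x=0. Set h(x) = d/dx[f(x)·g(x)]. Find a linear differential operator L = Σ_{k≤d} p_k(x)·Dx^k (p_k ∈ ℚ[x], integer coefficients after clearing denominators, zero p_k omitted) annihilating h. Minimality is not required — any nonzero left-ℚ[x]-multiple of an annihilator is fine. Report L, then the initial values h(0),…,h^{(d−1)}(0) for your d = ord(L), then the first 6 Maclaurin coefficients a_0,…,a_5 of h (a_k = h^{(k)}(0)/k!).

f: a_k = 0, -4, 0, 64/3, 0, -1024/5, …
g: a_k = 3, 3/2, -3/8, 3/16, -15/128, 21/256, …
Product ⇒ symmetric product L₀, ord ≤ 2.
h=h₀': d/dx-closure on L₀ ⇒ L.
L = (125 + 640·x - 5728·x^2 - 6144·x^3 - 768·x^4) + (268 + 1164·x - 10368·x^2 - 29696·x^3 - 21504·x^4 - 3072·x^5)·Dx + (12 - 232·x - 372·x^2 - 4096·x^3 - 9088·x^4 - 6144·x^5 - 1024·x^6)·Dx^2  (order 2).
h: a_k = -12, -12, 393/2, 125, -99509/32, -291387/160, …
ICs: h(0) = -12, h′(0) = -12.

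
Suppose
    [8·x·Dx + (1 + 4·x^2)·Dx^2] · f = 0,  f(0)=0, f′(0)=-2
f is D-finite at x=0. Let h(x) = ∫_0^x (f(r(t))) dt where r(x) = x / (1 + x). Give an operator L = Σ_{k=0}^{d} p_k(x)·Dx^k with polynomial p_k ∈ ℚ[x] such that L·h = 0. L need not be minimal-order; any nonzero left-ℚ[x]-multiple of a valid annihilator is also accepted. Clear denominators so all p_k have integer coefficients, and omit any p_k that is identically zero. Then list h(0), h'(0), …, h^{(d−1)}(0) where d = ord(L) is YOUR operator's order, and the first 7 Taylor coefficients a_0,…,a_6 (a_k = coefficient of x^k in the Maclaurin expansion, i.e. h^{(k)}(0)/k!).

L = (2 + 10·x)·Dx^2 + (1 + 2·x + 5·x^2)·Dx^3  (order 3).
h: a_k = 0, 0, -1, 2/3, 1/6, -6/5, 19/15, …
ICs: h(0) = 0, h′(0) = 0, h′′(0) = -2.

f: a_k = 0, -2, 0, 8/3, 0, -32/5, 0, …
Change of var in L_f (x↦r) gives L₀.
∫: right-multiply L₀ by Dx.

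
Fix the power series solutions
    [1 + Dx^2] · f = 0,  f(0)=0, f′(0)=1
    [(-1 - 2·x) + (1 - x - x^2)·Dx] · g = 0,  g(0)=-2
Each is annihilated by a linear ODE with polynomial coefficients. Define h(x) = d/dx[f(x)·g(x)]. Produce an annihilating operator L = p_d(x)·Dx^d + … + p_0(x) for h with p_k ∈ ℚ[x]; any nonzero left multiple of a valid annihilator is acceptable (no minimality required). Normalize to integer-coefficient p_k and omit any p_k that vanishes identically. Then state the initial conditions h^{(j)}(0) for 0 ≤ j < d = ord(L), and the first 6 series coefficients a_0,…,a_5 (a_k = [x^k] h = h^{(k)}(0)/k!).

f: a_k = 0, 1, 0, -1/6, 0, 1/120, …
g: a_k = -2, -2, -4, -6, -10, -16, …
Sym-product of L_f,L_g gives L₀ (≤ ord 2).
Derive L from L₀ (diff closure).
L = (3 - 2·x - x^2 + 2·x^3 + x^4) + (4 + 10·x + 6·x^2 + 4·x^3)·Dx + (-1 + x^2 + 2·x^3 + x^4)·Dx^2  (order 2).
h: a_k = -2, -4, -11, -68/3, -187/4, -901/10, …
ICs: h(0) = -2, h′(0) = -4.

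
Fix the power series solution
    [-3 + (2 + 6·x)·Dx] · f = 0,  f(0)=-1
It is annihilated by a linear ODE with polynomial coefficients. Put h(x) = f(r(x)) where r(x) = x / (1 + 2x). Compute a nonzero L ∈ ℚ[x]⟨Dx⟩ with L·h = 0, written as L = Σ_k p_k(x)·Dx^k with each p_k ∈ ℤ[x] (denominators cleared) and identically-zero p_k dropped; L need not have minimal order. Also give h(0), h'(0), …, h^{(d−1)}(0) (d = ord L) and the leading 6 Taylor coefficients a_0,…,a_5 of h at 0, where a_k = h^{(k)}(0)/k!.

L = -3 + (2 + 14·x + 20·x^2)·Dx  (order 1).
h: a_k = -1, -3/2, 33/8, -195/16, 4965/128, -33909/256, …
ICs: h(0) = -1.

f: a_k = -1, -3/2, 9/8, -27/16, 405/128, -1701/256, …
f∘r: x↦r, Dx↦Dx/r' in L_f ⇒ L₀.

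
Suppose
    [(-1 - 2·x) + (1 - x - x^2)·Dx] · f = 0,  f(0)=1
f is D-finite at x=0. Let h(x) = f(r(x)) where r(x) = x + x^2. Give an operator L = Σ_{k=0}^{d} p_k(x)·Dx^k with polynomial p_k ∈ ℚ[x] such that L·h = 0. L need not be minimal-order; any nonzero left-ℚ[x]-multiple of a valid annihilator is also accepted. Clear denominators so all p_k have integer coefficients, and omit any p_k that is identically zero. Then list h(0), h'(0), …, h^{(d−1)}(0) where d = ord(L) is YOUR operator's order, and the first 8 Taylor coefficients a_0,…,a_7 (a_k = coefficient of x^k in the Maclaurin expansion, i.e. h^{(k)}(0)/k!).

L = (1 + 4·x + 6·x^2 + 4·x^3) + (-1 + x + 2·x^2 + 2·x^3 + x^4)·Dx  (order 1).
h: a_k = 1, 1, 3, 7, 16, 37, 86, 199, …
ICs: h(0) = 1.

f: a_k = 1, 1, 2, 3, 5, 8, 13, 21, …
Substitute x→r, Dx→(1/r')Dx; clear ⇒ L₀.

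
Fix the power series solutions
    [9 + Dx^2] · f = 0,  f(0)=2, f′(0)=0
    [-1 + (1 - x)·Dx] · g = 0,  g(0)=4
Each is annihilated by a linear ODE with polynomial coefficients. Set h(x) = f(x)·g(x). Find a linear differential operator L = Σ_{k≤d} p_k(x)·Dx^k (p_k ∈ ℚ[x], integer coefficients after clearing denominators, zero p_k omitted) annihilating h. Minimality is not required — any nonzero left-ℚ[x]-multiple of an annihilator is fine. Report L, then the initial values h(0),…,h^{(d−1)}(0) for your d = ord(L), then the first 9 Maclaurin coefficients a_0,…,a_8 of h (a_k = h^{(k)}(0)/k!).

L = (-9 + 9·x) + 2·Dx + (-1 + x)·Dx^2  (order 2).
h: a_k = 8, 8, -28, -28, -1, -1, -91/10, -91/10, -4367/560, …
ICs: h(0) = 8, h′(0) = 8.

f: a_k = 2, 0, -9, 0, 27/4, 0, -81/40, 0, 729/2240, …
g: a_k = 4, 4, 4, 4, 4, 4, 4, 4, 4, …
h₀=f·g: eliminate ⇒ L₀, order ≤ 2·1.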